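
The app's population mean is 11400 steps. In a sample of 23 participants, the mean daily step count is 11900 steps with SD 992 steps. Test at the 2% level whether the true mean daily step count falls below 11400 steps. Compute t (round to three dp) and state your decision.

t = 2.417; fail to reject H0

H0: μ = 11400; H1: μ < 11400 (one-sample t-test, left-tailed).
t = (x̄ − μ₀)/(s/√n) = (11900 − 11400)/(992/√23) = 2.417
df = n − 1 = 22
p-value = P(T ≤ 2.417) ≈ 0.9878
Since p ≈ 0.9878 > α = 0.02, fail to reject H0; the data do not provide sufficient evidence against H0.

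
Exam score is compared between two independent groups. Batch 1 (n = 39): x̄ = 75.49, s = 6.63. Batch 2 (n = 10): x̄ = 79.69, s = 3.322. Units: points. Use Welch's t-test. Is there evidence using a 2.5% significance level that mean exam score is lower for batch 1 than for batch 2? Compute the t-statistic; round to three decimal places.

-2.812

Let group 1 = batch 1, group 2 = batch 2. H0: μ_1 = μ_2; H1: μ_1 < μ_2 (Welch's two-sample t-test, left-tailed).
t = (x̄_1 − x̄_2)/√(s_1²/n_1 + s_2²/n_2) = (75.49 − 79.69)/√(6.63²/39 + 3.322²/10) = -2.812
Welch–Satterthwaite df ≈ 29.49
p-value = P(T ≤ -2.812) ≈ 0.004
Since p ≈ 0.004 < α = 0.025, reject H0; the data support H1.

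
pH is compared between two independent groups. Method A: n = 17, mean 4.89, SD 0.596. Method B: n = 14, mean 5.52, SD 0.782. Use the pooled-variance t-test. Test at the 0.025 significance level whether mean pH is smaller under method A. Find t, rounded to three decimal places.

-2.546

Let group 1 = method A, group 2 = method B. H0: μ_1 = μ_2; H1: μ_1 < μ_2 (two-sample pooled-variance t-test, left-tailed).
s_p² = [(17−1)·0.596² + (14−1)·0.782²]/(17+14−2) = 0.470113
t = (4.89 − 5.52)/√[0.470113·(1/17 + 1/14)] = -2.546
df = n₁ + n₂ − 2 = 29
p-value = P(T ≤ -2.546) ≈ 0.0082
Since p ≈ 0.0082 < α = 0.025, reject H0; the data support H1.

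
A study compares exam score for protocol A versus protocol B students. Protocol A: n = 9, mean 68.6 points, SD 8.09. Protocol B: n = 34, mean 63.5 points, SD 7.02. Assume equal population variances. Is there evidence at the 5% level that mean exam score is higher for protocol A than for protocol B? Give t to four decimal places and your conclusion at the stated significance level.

t = 1.8788; reject H0

Let group 1 = protocol A, group 2 = protocol B. H0: μ_1 = μ_2; H1: μ_1 > μ_2 (two-sample pooled-variance t-test, right-tailed).
s_p² = [(9−1)·8.09² + (34−1)·7.02²]/(9+34−2) = 52.4351
t = (68.6 − 63.5)/√[52.4351·(1/9 + 1/34)] = 1.8788
df = n₁ + n₂ − 2 = 41
p-value = P(T ≥ 1.8788) ≈ 0.0337
Since p ≈ 0.0337 < α = 0.05, reject H0; the evidence is statistically significant.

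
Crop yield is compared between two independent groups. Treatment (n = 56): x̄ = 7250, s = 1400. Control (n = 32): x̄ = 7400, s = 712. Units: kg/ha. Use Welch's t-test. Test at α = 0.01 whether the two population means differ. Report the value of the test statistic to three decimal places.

-0.665

Let group 1 = treatment, group 2 = control. H0: μ_1 = μ_2; H1: μ_1 ≠ μ_2 (Welch's two-sample t-test, two-sided).
t = (x̄_1 − x̄_2)/√(s_1²/n_1 + s_2²/n_2) = (7250 − 7400)/√(1400²/56 + 712²/32) = -0.665
Welch–Satterthwaite df ≈ 85.12
Two-sided p-value ≈ 0.5077
Since p ≈ 0.5077 > α = 0.01, fail to reject H0; the data do not provide sufficient evidence against H0.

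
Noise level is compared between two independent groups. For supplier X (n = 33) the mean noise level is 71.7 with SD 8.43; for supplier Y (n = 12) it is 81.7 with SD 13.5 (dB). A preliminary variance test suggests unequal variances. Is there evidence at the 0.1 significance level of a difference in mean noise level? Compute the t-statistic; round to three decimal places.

-2.401

Let group 1 = supplier X, group 2 = supplier Y. H0: μ_1 = μ_2; H1: μ_1 ≠ μ_2 (Welch's two-sample t-test, two-sided).
t = (x̄_1 − x̄_2)/√(s_1²/n_1 + s_2²/n_2) = (71.7 − 81.7)/√(8.43²/33 + 13.5²/12) = -2.401
Welch–Satterthwaite df ≈ 14.24
Two-sided p-value ≈ 0.0305
Since p ≈ 0.0305 < α = 0.1, reject H0; the data support H1.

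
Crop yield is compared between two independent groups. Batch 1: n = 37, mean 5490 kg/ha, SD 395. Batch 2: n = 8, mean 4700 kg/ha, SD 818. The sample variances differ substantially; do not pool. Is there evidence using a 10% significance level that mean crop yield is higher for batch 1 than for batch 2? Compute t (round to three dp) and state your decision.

Let group 1 = batch 1, group 2 = batch 2. H0: μ_1 = μ_2; H1: μ_1 > μ_2 (Welch's two-sample t-test, right-tailed).
t = (x̄_1 − x̄_2)/√(s_1²/n_1 + s_2²/n_2) = (5490 − 4700)/√(395²/37 + 818²/8) = 2.665
Welch–Satterthwaite df ≈ 7.72
p-value = P(T ≥ 2.665) ≈ 0.015
Since p ≈ 0.015 < α = 0.1, reject H0; the evidence is statistically significant.

t = 2.665; reject H0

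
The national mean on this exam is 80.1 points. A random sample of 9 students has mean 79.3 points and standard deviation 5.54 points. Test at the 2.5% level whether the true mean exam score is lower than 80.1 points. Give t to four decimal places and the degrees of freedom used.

H0: μ = 80.1; H1: μ < 80.1 (one-sample t-test, left-tailed).
t = (x̄ − μ₀)/(s/√n) = (79.3 − 80.1)/(5.54/√9) = -0.4332
df = n − 1 = 8
p-value = P(T ≤ -0.4332) ≈ 0.3382
Since p ≈ 0.3382 > α = 0.025, fail to reject H0; the evidence is not statistically significant.

t = -0.4332, df = 8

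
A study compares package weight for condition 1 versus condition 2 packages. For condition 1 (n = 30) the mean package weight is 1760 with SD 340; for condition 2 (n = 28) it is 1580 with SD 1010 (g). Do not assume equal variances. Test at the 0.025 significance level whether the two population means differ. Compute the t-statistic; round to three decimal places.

Let group 1 = condition 1, group 2 = condition 2. H0: μ_1 = μ_2; H1: μ_1 ≠ μ_2 (Welch's two-sample t-test, two-sided).
t = (x̄_1 − x̄_2)/√(s_1²/n_1 + s_2²/n_2) = (1760 − 1580)/√(340²/30 + 1010²/28) = 0.897
Welch–Satterthwaite df ≈ 32.67
Two-sided p-value ≈ 0.3764
Since p ≈ 0.3764 > α = 0.025, fail to reject H0; the evidence is not statistically significant.

0.897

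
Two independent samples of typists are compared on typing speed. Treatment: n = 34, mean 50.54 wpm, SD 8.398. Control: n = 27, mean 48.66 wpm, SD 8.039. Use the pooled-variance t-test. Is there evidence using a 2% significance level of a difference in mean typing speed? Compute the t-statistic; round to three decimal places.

0.885

Let group 1 = treatment, group 2 = control. H0: μ_1 = μ_2; H1: μ_1 ≠ μ_2 (two-sample pooled-variance t-test, two-sided).
s_p² = [(34−1)·8.398² + (27−1)·8.039²]/(34+27−2) = 67.926
t = (50.54 − 48.66)/√[67.926·(1/34 + 1/27)] = 0.885
df = n₁ + n₂ − 2 = 59
Two-sided p-value ≈ 0.3798
Since p ≈ 0.3798 > α = 0.02, fail to reject H0; the data do not provide sufficient evidence against H0.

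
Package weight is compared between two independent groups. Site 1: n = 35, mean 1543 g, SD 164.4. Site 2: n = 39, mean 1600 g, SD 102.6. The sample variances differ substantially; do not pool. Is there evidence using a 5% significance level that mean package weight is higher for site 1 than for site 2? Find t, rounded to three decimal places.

-1.766

Let group 1 = site 1, group 2 = site 2. H0: μ_1 = μ_2; H1: μ_1 > μ_2 (Welch's two-sample t-test, right-tailed).
t = (x̄_1 − x̄_2)/√(s_1²/n_1 + s_2²/n_2) = (1543 − 1600)/√(164.4²/35 + 102.6²/39) = -1.766
Welch–Satterthwaite df ≈ 55.82
p-value = P(T ≥ -1.766) ≈ 0.9585
Since p ≈ 0.9585 > α = 0.05, fail to reject H0; the evidence is not statistically significant.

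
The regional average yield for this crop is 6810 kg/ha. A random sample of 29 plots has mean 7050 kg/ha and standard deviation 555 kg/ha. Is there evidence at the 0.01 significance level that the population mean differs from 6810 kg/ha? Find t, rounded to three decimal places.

H0: μ = 6810; H1: μ ≠ 6810 (one-sample t-test, two-sided).
t = (x̄ − μ₀)/(s/√n) = (7050 − 6810)/(555/√29) = 2.329
df = n − 1 = 28
Two-sided p-value ≈ 0.027
Since p ≈ 0.027 > α = 0.01, fail to reject H0; the data do not provide sufficient evidence against H0.

2.329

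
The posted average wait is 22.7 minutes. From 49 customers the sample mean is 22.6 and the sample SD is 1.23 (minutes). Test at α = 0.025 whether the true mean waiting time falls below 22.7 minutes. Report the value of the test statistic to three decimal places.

H0: μ = 22.7; H1: μ < 22.7 (one-sample t-test, left-tailed).
t = (x̄ − μ₀)/(s/√n) = (22.6 − 22.7)/(1.23/√49) = -0.569
df = n − 1 = 48
p-value = P(T ≤ -0.569) ≈ 0.286
Since p ≈ 0.286 > α = 0.025, fail to reject H0; the evidence is not statistically significant.

-0.569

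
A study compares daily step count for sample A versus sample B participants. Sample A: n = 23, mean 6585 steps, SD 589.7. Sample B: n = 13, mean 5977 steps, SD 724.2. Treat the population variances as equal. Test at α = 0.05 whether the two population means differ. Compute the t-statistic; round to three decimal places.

Let group 1 = sample A, group 2 = sample B. H0: μ_1 = μ_2; H1: μ_1 ≠ μ_2 (two-sample pooled-variance t-test, two-sided).
s_p² = [(23−1)·589.7² + (13−1)·724.2²]/(23+13−2) = 410118
t = (6585 − 5977)/√[410118·(1/23 + 1/13)] = 2.736
df = n₁ + n₂ − 2 = 34
Two-sided p-value ≈ 0.0098
Since p ≈ 0.0098 < α = 0.05, reject H0; the evidence is statistically significant.

2.736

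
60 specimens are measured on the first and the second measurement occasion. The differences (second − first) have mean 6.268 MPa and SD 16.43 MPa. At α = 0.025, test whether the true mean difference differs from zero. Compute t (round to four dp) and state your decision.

t = 2.9551; reject H0

H0: μ_d = 0; H1: μ_d ≠ 0 (paired t-test on the differences, two-sided).
t = d̄/(s_d/√n) = 6.268/(16.43/√60) = 2.9551
df = n − 1 = 59
Two-sided p-value ≈ 0.004
Since p ≈ 0.004 < α = 0.025, reject H0; the data support H1.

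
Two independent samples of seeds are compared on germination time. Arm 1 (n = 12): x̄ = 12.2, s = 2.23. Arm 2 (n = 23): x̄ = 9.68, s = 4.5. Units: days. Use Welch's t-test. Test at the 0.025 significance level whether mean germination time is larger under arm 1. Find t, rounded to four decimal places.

Let group 1 = arm 1, group 2 = arm 2. H0: μ_1 = μ_2; H1: μ_1 > μ_2 (Welch's two-sample t-test, right-tailed).
t = (x̄_1 − x̄_2)/√(s_1²/n_1 + s_2²/n_2) = (12.2 − 9.68)/√(2.23²/12 + 4.5²/23) = 2.2146
Welch–Satterthwaite df ≈ 32.97
p-value = P(T ≥ 2.2146) ≈ 0.0169
Since p ≈ 0.0169 < α = 0.025, reject H0; the data support H1.

2.2146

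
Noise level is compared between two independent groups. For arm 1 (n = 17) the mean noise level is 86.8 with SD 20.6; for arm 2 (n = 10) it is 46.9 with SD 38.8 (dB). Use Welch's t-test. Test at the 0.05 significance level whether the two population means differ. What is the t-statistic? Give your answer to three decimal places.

3.012

Let group 1 = arm 1, group 2 = arm 2. H0: μ_1 = μ_2; H1: μ_1 ≠ μ_2 (Welch's two-sample t-test, two-sided).
t = (x̄_1 − x̄_2)/√(s_1²/n_1 + s_2²/n_2) = (86.8 − 46.9)/√(20.6²/17 + 38.8²/10) = 3.012
Welch–Satterthwaite df ≈ 12.05
Two-sided p-value ≈ 0.011
Since p ≈ 0.011 < α = 0.05, reject H0; the data support H1.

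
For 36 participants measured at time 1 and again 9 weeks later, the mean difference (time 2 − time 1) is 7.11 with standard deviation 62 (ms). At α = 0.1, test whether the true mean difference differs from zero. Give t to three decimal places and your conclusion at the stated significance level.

H0: μ_d = 0; H1: μ_d ≠ 0 (paired t-test on the differences, two-sided).
t = d̄/(s_d/√n) = 7.11/(62/√36) = 0.688
df = n − 1 = 35
Two-sided p-value ≈ 0.4959
Since p ≈ 0.4959 > α = 0.1, fail to reject H0; the data do not provide sufficient evidence against H0.

t = 0.688; fail to reject H0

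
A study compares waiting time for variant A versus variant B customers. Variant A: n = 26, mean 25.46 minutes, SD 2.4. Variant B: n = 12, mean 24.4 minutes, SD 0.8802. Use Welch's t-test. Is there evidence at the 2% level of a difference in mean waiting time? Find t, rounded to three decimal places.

Let group 1 = variant A, group 2 = variant B. H0: μ_1 = μ_2; H1: μ_1 ≠ μ_2 (Welch's two-sample t-test, two-sided).
t = (x̄_1 − x̄_2)/√(s_1²/n_1 + s_2²/n_2) = (25.46 − 24.4)/√(2.4²/26 + 0.8802²/12) = 1.982
Welch–Satterthwaite df ≈ 34.95
Two-sided p-value ≈ 0.0554
Since p ≈ 0.0554 > α = 0.02, fail to reject H0; the evidence is not statistically significant.

1.982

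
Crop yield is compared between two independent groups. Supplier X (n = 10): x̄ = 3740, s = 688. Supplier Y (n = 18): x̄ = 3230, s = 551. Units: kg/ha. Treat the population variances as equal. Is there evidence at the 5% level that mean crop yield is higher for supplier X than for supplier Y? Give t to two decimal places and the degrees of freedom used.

t = 2.15, df = 26

Let group 1 = supplier X, group 2 = supplier Y. H0: μ_1 = μ_2; H1: μ_1 > μ_2 (two-sample pooled-variance t-test, right-tailed).
s_p² = [(10−1)·688² + (18−1)·551²]/(10+18−2) = 362358
t = (3740 − 3230)/√[362358·(1/10 + 1/18)] = 2.15
df = n₁ + n₂ − 2 = 26
p-value = P(T ≥ 2.15) ≈ 0.021
Since p ≈ 0.021 < α = 0.05, reject H0; the data support H1.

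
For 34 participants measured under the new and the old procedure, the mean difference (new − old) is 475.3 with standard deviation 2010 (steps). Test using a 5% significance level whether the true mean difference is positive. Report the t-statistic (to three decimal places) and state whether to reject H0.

H0: μ_d = 0; H1: μ_d > 0 (paired t-test on the differences, right-tailed).
t = d̄/(s_d/√n) = 475.3/(2010/√34) = 1.379
df = n − 1 = 33
p-value = P(T ≥ 1.379) ≈ 0.089
Since p ≈ 0.089 > α = 0.05, fail to reject H0; the evidence is not statistically significant.

t = 1.379; fail to reject H0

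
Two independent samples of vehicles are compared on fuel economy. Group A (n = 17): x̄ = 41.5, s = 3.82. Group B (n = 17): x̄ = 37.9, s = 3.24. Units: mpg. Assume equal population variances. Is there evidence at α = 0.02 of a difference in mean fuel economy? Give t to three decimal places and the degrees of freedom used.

Let group 1 = group A, group 2 = group B. H0: μ_1 = μ_2; H1: μ_1 ≠ μ_2 (two-sample pooled-variance t-test, two-sided).
s_p² = [(17−1)·3.82² + (17−1)·3.24²]/(17+17−2) = 12.545
t = (41.5 − 37.9)/√[12.545·(1/17 + 1/17)] = 2.963
df = n₁ + n₂ − 2 = 32
Two-sided p-value ≈ 0.006
Since p ≈ 0.006 < α = 0.02, reject H0; the data support H1.

t = 2.963, df = 32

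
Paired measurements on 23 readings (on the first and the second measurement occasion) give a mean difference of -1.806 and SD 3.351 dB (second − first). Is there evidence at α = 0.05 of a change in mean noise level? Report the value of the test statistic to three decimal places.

H0: μ_d = 0; H1: μ_d ≠ 0 (paired t-test on the differences, two-sided).
t = d̄/(s_d/√n) = -1.806/(3.351/√23) = -2.585
df = n − 1 = 22
Two-sided p-value ≈ 0.017
Since p ≈ 0.017 < α = 0.05, reject H0; the data support H1.

-2.585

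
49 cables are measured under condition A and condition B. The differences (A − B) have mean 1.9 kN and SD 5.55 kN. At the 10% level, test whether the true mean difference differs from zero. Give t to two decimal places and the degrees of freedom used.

H0: μ_d = 0; H1: μ_d ≠ 0 (paired t-test on the differences, two-sided).
t = d̄/(s_d/√n) = 1.9/(5.55/√49) = 2.40
df = n − 1 = 48
Two-sided p-value ≈ 0.0205
Since p ≈ 0.0205 < α = 0.1, reject H0; the evidence is statistically significant.

t = 2.40, df = 48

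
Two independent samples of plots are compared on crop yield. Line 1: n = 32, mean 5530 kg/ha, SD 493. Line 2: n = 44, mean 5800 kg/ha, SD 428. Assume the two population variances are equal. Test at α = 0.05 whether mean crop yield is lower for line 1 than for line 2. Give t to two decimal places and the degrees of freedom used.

t = -2.55, df = 74

Let group 1 = line 1, group 2 = line 2. H0: μ_1 = μ_2; H1: μ_1 < μ_2 (two-sample pooled-variance t-test, left-tailed).
s_p² = [(32−1)·493² + (44−1)·428²]/(32+44−2) = 208263
t = (5530 − 5800)/√[208263·(1/32 + 1/44)] = -2.55
df = n₁ + n₂ − 2 = 74
p-value = P(T ≤ -2.55) ≈ 0.0065
Since p ≈ 0.0065 < α = 0.05, reject H0; the data support H1.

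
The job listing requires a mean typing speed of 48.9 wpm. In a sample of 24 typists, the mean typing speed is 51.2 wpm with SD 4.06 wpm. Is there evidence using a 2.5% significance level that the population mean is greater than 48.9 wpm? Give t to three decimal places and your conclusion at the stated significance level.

H0: μ = 48.9; H1: μ > 48.9 (one-sample t-test, right-tailed).
t = (x̄ − μ₀)/(s/√n) = (51.2 − 48.9)/(4.06/√24) = 2.775
df = n − 1 = 23
p-value = P(T ≥ 2.775) ≈ 0.005
Since p ≈ 0.005 < α = 0.025, reject H0; the data support H1.

t = 2.775; reject H0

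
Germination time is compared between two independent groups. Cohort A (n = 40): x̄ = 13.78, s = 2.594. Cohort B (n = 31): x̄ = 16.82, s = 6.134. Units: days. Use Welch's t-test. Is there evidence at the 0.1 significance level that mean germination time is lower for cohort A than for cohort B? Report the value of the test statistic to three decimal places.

-2.586

Let group 1 = cohort A, group 2 = cohort B. H0: μ_1 = μ_2; H1: μ_1 < μ_2 (Welch's two-sample t-test, left-tailed).
t = (x̄_1 − x̄_2)/√(s_1²/n_1 + s_2²/n_2) = (13.78 − 16.82)/√(2.594²/40 + 6.134²/31) = -2.586
Welch–Satterthwaite df ≈ 38.33
p-value = P(T ≤ -2.586) ≈ 0.0068
Since p ≈ 0.0068 < α = 0.1, reject H0; the data support H1.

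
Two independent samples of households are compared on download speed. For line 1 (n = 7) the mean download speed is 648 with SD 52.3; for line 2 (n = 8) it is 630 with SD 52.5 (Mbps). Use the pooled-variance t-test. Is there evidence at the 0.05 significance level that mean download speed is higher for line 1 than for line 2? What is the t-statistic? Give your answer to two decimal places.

Let group 1 = line 1, group 2 = line 2. H0: μ_1 = μ_2; H1: μ_1 > μ_2 (two-sample pooled-variance t-test, right-tailed).
s_p² = [(7−1)·52.3² + (8−1)·52.5²]/(7+8−2) = 2746.58
t = (648 − 630)/√[2746.58·(1/7 + 1/8)] = 0.66
df = n₁ + n₂ − 2 = 13
p-value = P(T ≥ 0.66) ≈ 0.259
Since p ≈ 0.259 > α = 0.05, fail to reject H0; the data do not provide sufficient evidence against H0.

0.66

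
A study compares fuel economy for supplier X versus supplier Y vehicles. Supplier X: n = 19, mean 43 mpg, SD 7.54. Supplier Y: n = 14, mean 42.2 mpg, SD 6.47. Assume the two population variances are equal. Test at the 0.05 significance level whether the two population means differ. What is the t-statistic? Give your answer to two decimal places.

Let group 1 = supplier X, group 2 = supplier Y. H0: μ_1 = μ_2; H1: μ_1 ≠ μ_2 (two-sample pooled-variance t-test, two-sided).
s_p² = [(19−1)·7.54² + (14−1)·6.47²]/(19+14−2) = 50.5652
t = (43 − 42.2)/√[50.5652·(1/19 + 1/14)] = 0.32
df = n₁ + n₂ − 2 = 31
Two-sided p-value ≈ 0.752
Since p ≈ 0.752 > α = 0.05, fail to reject H0; the data do not provide sufficient evidence against H0.

0.32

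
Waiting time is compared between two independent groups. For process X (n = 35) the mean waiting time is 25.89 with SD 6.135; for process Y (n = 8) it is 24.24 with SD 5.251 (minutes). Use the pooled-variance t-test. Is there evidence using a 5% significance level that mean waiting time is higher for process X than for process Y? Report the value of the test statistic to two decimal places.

Let group 1 = process X, group 2 = process Y. H0: μ_1 = μ_2; H1: μ_1 > μ_2 (two-sample pooled-variance t-test, right-tailed).
s_p² = [(35−1)·6.135² + (8−1)·5.251²]/(35+8−2) = 35.9198
t = (25.89 − 24.24)/√[35.9198·(1/35 + 1/8)] = 0.70
df = n₁ + n₂ − 2 = 41
p-value = P(T ≥ 0.70) ≈ 0.2432
Since p ≈ 0.2432 > α = 0.05, fail to reject H0; the data do not provide sufficient evidence against H0.

0.70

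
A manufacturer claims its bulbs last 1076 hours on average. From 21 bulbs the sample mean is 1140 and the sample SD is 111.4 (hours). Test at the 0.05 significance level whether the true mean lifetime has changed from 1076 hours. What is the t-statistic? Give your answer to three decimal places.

H0: μ = 1076; H1: μ ≠ 1076 (one-sample t-test, two-sided).
t = (x̄ − μ₀)/(s/√n) = (1140 − 1076)/(111.4/√21) = 2.633
df = n − 1 = 20
Two-sided p-value ≈ 0.016
Since p ≈ 0.016 < α = 0.05, reject H0; the evidence is statistically significant.

2.633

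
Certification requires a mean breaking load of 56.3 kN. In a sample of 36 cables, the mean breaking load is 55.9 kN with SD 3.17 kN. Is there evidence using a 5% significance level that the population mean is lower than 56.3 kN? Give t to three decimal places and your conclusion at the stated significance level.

H0: μ = 56.3; H1: μ < 56.3 (one-sample t-test, left-tailed).
t = (x̄ − μ₀)/(s/√n) = (55.9 − 56.3)/(3.17/√36) = -0.757
df = n − 1 = 35
p-value = P(T ≤ -0.757) ≈ 0.2270
Since p ≈ 0.2270 > α = 0.05, fail to reject H0; the evidence is not statistically significant.

t = -0.757; fail to reject H0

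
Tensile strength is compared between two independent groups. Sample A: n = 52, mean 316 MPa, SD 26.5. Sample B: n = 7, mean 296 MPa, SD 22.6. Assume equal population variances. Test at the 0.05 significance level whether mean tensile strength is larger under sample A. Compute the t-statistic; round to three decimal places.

1.902

Let group 1 = sample A, group 2 = sample B. H0: μ_1 = μ_2; H1: μ_1 > μ_2 (two-sample pooled-variance t-test, right-tailed).
s_p² = [(52−1)·26.5² + (7−1)·22.6²]/(52+7−2) = 682.093
t = (316 − 296)/√[682.093·(1/52 + 1/7)] = 1.902
df = n₁ + n₂ − 2 = 57
p-value = P(T ≥ 1.902) ≈ 0.0311
Since p ≈ 0.0311 < α = 0.05, reject H0; the evidence is statistically significant.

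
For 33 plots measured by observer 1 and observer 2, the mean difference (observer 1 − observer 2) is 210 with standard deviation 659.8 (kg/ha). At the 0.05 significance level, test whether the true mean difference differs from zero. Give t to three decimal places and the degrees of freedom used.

H0: μ_d = 0; H1: μ_d ≠ 0 (paired t-test on the differences, two-sided).
t = d̄/(s_d/√n) = 210/(659.8/√33) = 1.828
df = n − 1 = 32
Two-sided p-value ≈ 0.077
Since p ≈ 0.077 > α = 0.05, fail to reject H0; the data do not provide sufficient evidence against H0.

t = 1.828, df = 32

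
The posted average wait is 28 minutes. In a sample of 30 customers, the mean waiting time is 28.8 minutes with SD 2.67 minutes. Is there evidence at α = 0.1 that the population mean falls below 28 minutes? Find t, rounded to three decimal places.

1.641

H0: μ = 28; H1: μ < 28 (one-sample t-test, left-tailed).
t = (x̄ − μ₀)/(s/√n) = (28.8 − 28)/(2.67/√30) = 1.641
df = n − 1 = 29
p-value = P(T ≤ 1.641) ≈ 0.944
Since p ≈ 0.944 > α = 0.1, fail to reject H0; the evidence is not statistically significant.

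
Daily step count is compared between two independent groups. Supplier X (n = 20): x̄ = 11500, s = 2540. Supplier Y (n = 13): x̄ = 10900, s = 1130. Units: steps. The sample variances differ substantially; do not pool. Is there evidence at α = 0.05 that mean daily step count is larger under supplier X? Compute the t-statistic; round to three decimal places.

Let group 1 = supplier X, group 2 = supplier Y. H0: μ_1 = μ_2; H1: μ_1 > μ_2 (Welch's two-sample t-test, right-tailed).
t = (x̄_1 − x̄_2)/√(s_1²/n_1 + s_2²/n_2) = (11500 − 10900)/√(2540²/20 + 1130²/13) = 0.925
Welch–Satterthwaite df ≈ 28.19
p-value = P(T ≥ 0.925) ≈ 0.1814
Since p ≈ 0.1814 > α = 0.05, fail to reject H0; the evidence is not statistically significant.

0.925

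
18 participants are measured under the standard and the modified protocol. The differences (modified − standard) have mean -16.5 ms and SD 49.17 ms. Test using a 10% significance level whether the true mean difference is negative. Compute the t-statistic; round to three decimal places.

H0: μ_d = 0; H1: μ_d < 0 (paired t-test on the differences, left-tailed).
t = d̄/(s_d/√n) = -16.5/(49.17/√18) = -1.424
df = n − 1 = 17
p-value = P(T ≤ -1.424) ≈ 0.0863
Since p ≈ 0.0863 < α = 0.1, reject H0; the data support H1.

-1.424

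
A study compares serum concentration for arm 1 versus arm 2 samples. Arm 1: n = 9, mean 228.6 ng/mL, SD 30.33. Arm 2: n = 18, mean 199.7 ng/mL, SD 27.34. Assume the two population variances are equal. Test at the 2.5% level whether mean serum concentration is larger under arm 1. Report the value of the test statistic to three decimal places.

2.499

Let group 1 = arm 1, group 2 = arm 2. H0: μ_1 = μ_2; H1: μ_1 > μ_2 (two-sample pooled-variance t-test, right-tailed).
s_p² = [(9−1)·30.33² + (18−1)·27.34²]/(9+18−2) = 802.654
t = (228.6 − 199.7)/√[802.654·(1/9 + 1/18)] = 2.499
df = n₁ + n₂ − 2 = 25
p-value = P(T ≥ 2.499) ≈ 0.0097
Since p ≈ 0.0097 < α = 0.025, reject H0; the evidence is statistically significant.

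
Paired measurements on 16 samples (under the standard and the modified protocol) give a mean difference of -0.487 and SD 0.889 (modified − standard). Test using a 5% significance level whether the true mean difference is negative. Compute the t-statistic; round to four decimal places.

-2.1912

H0: μ_d = 0; H1: μ_d < 0 (paired t-test on the differences, left-tailed).
t = d̄/(s_d/√n) = -0.487/(0.889/√16) = -2.1912
df = n − 1 = 15
p-value = P(T ≤ -2.1912) ≈ 0.0223
Since p ≈ 0.0223 < α = 0.05, reject H0; the evidence is statistically significant.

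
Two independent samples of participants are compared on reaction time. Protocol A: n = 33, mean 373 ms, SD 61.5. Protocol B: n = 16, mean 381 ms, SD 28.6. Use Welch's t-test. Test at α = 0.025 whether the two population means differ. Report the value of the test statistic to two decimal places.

-0.62

Let group 1 = protocol A, group 2 = protocol B. H0: μ_1 = μ_2; H1: μ_1 ≠ μ_2 (Welch's two-sample t-test, two-sided).
t = (x̄_1 − x̄_2)/√(s_1²/n_1 + s_2²/n_2) = (373 − 381)/√(61.5²/33 + 28.6²/16) = -0.62
Welch–Satterthwaite df ≈ 46.98
Two-sided p-value ≈ 0.5373
Since p ≈ 0.5373 > α = 0.025, fail to reject H0; the data do not provide sufficient evidence against H0.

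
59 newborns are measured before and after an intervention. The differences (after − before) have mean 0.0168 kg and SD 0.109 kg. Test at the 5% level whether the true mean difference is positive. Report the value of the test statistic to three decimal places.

H0: μ_d = 0; H1: μ_d > 0 (paired t-test on the differences, right-tailed).
t = d̄/(s_d/√n) = 0.0168/(0.109/√59) = 1.184
df = n − 1 = 58
p-value = P(T ≥ 1.184) ≈ 0.121
Since p ≈ 0.121 > α = 0.05, fail to reject H0; the evidence is not statistically significant.

1.184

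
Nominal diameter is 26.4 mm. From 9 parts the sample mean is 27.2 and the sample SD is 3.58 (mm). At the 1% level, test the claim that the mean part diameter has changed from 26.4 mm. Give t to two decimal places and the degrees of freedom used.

t = 0.67, df = 8

H0: μ = 26.4; H1: μ ≠ 26.4 (one-sample t-test, two-sided).
t = (x̄ − μ₀)/(s/√n) = (27.2 − 26.4)/(3.58/√9) = 0.67
df = n − 1 = 8
Two-sided p-value ≈ 0.521
Since p ≈ 0.521 > α = 0.01, fail to reject H0; the data do not provide sufficient evidence against H0.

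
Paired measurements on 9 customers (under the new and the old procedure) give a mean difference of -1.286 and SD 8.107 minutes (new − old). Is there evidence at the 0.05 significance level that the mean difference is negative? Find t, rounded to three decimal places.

-0.476

H0: μ_d = 0; H1: μ_d < 0 (paired t-test on the differences, left-tailed).
t = d̄/(s_d/√n) = -1.286/(8.107/√9) = -0.476
df = n − 1 = 8
p-value = P(T ≤ -0.476) ≈ 0.3234
Since p ≈ 0.3234 > α = 0.05, fail to reject H0; the data do not provide sufficient evidence against H0.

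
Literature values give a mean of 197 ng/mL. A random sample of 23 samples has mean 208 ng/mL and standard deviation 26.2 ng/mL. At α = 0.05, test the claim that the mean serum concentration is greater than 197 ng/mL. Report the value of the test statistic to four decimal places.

2.0135

H0: μ = 197; H1: μ > 197 (one-sample t-test, right-tailed).
t = (x̄ − μ₀)/(s/√n) = (208 − 197)/(26.2/√23) = 2.0135
df = n − 1 = 22
p-value = P(T ≥ 2.0135) ≈ 0.028
Since p ≈ 0.028 < α = 0.05, reject H0; the data support H1.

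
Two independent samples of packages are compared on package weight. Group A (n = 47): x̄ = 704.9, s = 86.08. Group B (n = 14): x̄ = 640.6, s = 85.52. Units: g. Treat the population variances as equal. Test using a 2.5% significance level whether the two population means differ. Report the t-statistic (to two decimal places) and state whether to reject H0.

Let group 1 = group A, group 2 = group B. H0: μ_1 = μ_2; H1: μ_1 ≠ μ_2 (two-sample pooled-variance t-test, two-sided).
s_p² = [(47−1)·86.08² + (14−1)·85.52²]/(47+14−2) = 7388.59
t = (704.9 − 640.6)/√[7388.59·(1/47 + 1/14)] = 2.46
df = n₁ + n₂ − 2 = 59
Two-sided p-value ≈ 0.017
Since p ≈ 0.017 < α = 0.025, reject H0; the evidence is statistically significant.

t = 2.46; reject H0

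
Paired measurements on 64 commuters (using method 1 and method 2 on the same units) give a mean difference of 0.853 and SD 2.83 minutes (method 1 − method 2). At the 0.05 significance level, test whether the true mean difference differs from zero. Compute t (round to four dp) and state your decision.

H0: μ_d = 0; H1: μ_d ≠ 0 (paired t-test on the differences, two-sided).
t = d̄/(s_d/√n) = 0.853/(2.83/√64) = 2.4113
df = n − 1 = 63
Two-sided p-value ≈ 0.0188
Since p ≈ 0.0188 < α = 0.05, reject H0; the evidence is statistically significant.

t = 2.4113; reject H0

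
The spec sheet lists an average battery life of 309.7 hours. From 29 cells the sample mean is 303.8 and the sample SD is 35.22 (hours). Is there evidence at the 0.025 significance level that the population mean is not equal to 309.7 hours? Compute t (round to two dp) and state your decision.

t = -0.90; fail to reject H0

H0: μ = 309.7; H1: μ ≠ 309.7 (one-sample t-test, two-sided).
t = (x̄ − μ₀)/(s/√n) = (303.8 − 309.7)/(35.22/√29) = -0.90
df = n − 1 = 28
Two-sided p-value ≈ 0.375
Since p ≈ 0.375 > α = 0.025, fail to reject H0; the data do not provide sufficient evidence against H0.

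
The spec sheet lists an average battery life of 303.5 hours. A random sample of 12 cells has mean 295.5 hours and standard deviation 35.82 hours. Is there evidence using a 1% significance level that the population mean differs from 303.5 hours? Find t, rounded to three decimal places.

-0.774

H0: μ = 303.5; H1: μ ≠ 303.5 (one-sample t-test, two-sided).
t = (x̄ − μ₀)/(s/√n) = (295.5 − 303.5)/(35.82/√12) = -0.774
df = n − 1 = 11
Two-sided p-value ≈ 0.455
Since p ≈ 0.455 > α = 0.01, fail to reject H0; the evidence is not statistically significant.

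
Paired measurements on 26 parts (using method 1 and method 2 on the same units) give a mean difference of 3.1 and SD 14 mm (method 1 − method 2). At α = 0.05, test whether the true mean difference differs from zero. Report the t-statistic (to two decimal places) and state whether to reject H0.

t = 1.13; fail to reject H0

H0: μ_d = 0; H1: μ_d ≠ 0 (paired t-test on the differences, two-sided).
t = d̄/(s_d/√n) = 3.1/(14/√26) = 1.13
df = n − 1 = 25
Two-sided p-value ≈ 0.270
Since p ≈ 0.270 > α = 0.05, fail to reject H0; the data do not provide sufficient evidence against H0.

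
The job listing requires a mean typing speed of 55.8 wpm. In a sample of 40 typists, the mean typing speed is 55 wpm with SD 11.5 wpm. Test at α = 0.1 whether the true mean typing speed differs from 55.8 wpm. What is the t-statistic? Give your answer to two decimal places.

H0: μ = 55.8; H1: μ ≠ 55.8 (one-sample t-test, two-sided).
t = (x̄ − μ₀)/(s/√n) = (55 − 55.8)/(11.5/√40) = -0.44
df = n − 1 = 39
Two-sided p-value ≈ 0.6624
Since p ≈ 0.6624 > α = 0.1, fail to reject H0; the data do not provide sufficient evidence against H0.

-0.44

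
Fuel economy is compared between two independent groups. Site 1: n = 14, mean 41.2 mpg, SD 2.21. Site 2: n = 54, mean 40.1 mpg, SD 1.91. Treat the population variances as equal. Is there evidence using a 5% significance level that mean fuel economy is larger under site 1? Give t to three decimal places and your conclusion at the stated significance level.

t = 1.859; reject H0

Let group 1 = site 1, group 2 = site 2. H0: μ_1 = μ_2; H1: μ_1 > μ_2 (two-sample pooled-variance t-test, right-tailed).
s_p² = [(14−1)·2.21² + (54−1)·1.91²]/(14+54−2) = 3.89155
t = (41.2 − 40.1)/√[3.89155·(1/14 + 1/54)] = 1.859
df = n₁ + n₂ − 2 = 66
p-value = P(T ≥ 1.859) ≈ 0.0337
Since p ≈ 0.0337 < α = 0.05, reject H0; the data support H1.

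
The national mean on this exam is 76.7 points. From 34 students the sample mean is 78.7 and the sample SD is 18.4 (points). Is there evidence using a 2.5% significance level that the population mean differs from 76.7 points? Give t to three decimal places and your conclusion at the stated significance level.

H0: μ = 76.7; H1: μ ≠ 76.7 (one-sample t-test, two-sided).
t = (x̄ − μ₀)/(s/√n) = (78.7 − 76.7)/(18.4/√34) = 0.634
df = n − 1 = 33
Two-sided p-value ≈ 0.5306
Since p ≈ 0.5306 > α = 0.025, fail to reject H0; the evidence is not statistically significant.

t = 0.634; fail to reject H0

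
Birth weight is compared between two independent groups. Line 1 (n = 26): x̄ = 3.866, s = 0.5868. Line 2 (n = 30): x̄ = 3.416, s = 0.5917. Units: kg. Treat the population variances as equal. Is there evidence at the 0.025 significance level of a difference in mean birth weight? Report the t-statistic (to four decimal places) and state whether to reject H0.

Let group 1 = line 1, group 2 = line 2. H0: μ_1 = μ_2; H1: μ_1 ≠ μ_2 (two-sample pooled-variance t-test, two-sided).
s_p² = [(26−1)·0.5868² + (30−1)·0.5917²]/(26+30−2) = 0.347435
t = (3.866 − 3.416)/√[0.347435·(1/26 + 1/30)] = 2.8492
df = n₁ + n₂ − 2 = 54
Two-sided p-value ≈ 0.0062
Since p ≈ 0.0062 < α = 0.025, reject H0; the data support H1.

t = 2.8492; reject H0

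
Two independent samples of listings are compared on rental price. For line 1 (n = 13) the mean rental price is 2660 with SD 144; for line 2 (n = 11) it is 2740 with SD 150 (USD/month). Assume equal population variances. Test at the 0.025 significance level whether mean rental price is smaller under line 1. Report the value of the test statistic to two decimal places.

-1.33

Let group 1 = line 1, group 2 = line 2. H0: μ_1 = μ_2; H1: μ_1 < μ_2 (two-sample pooled-variance t-test, left-tailed).
s_p² = [(13−1)·144² + (11−1)·150²]/(13+11−2) = 21537.8
t = (2660 − 2740)/√[21537.8·(1/13 + 1/11)] = -1.33
df = n₁ + n₂ − 2 = 22
p-value = P(T ≤ -1.33) ≈ 0.0985
Since p ≈ 0.0985 > α = 0.025, fail to reject H0; the evidence is not statistically significant.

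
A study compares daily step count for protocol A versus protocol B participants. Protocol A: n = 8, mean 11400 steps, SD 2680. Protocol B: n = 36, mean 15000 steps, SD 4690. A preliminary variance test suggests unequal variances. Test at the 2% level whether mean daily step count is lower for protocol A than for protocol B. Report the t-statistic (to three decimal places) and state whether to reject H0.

Let group 1 = protocol A, group 2 = protocol B. H0: μ_1 = μ_2; H1: μ_1 < μ_2 (Welch's two-sample t-test, left-tailed).
t = (x̄_1 − x̄_2)/√(s_1²/n_1 + s_2²/n_2) = (11400 − 15000)/√(2680²/8 + 4690²/36) = -2.931
Welch–Satterthwaite df ≈ 18.09
p-value = P(T ≤ -2.931) ≈ 0.004
Since p ≈ 0.004 < α = 0.02, reject H0; the evidence is statistically significant.

t = -2.931; reject H0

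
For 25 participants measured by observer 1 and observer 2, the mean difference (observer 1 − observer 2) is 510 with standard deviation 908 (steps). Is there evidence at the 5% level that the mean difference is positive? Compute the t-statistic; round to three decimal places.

2.808

H0: μ_d = 0; H1: μ_d > 0 (paired t-test on the differences, right-tailed).
t = d̄/(s_d/√n) = 510/(908/√25) = 2.808
df = n − 1 = 24
p-value = P(T ≥ 2.808) ≈ 0.0049
Since p ≈ 0.0049 < α = 0.05, reject H0; the data support H1.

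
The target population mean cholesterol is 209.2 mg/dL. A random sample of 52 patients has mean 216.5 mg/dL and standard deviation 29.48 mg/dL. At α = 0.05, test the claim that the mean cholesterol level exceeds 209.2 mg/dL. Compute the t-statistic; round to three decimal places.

1.786

H0: μ = 209.2; H1: μ > 209.2 (one-sample t-test, right-tailed).
t = (x̄ − μ₀)/(s/√n) = (216.5 − 209.2)/(29.48/√52) = 1.786
df = n − 1 = 51
p-value = P(T ≥ 1.786) ≈ 0.0401
Since p ≈ 0.0401 < α = 0.05, reject H0; the data support H1.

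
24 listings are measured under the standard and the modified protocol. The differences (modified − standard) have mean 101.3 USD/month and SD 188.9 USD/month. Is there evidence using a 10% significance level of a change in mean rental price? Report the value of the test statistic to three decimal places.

H0: μ_d = 0; H1: μ_d ≠ 0 (paired t-test on the differences, two-sided).
t = d̄/(s_d/√n) = 101.3/(188.9/√24) = 2.627
df = n − 1 = 23
Two-sided p-value ≈ 0.0151
Since p ≈ 0.0151 < α = 0.1, reject H0; the data support H1.

2.627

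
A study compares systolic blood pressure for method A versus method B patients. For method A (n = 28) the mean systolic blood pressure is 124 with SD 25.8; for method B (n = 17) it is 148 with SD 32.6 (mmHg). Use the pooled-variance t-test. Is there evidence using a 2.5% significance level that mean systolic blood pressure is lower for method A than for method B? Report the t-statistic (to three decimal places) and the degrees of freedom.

Let group 1 = method A, group 2 = method B. H0: μ_1 = μ_2; H1: μ_1 < μ_2 (two-sample pooled-variance t-test, left-tailed).
s_p² = [(28−1)·25.8² + (17−1)·32.6²]/(28+17−2) = 813.406
t = (124 − 148)/√[813.406·(1/28 + 1/17)] = -2.737
df = n₁ + n₂ − 2 = 43
p-value = P(T ≤ -2.737) ≈ 0.0045
Since p ≈ 0.0045 < α = 0.025, reject H0; the evidence is statistically significant.

t = -2.737, df = 43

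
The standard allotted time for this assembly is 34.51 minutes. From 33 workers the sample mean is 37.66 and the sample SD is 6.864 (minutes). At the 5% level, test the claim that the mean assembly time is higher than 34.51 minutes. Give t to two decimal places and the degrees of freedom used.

H0: μ = 34.51; H1: μ > 34.51 (one-sample t-test, right-tailed).
t = (x̄ − μ₀)/(s/√n) = (37.66 − 34.51)/(6.864/√33) = 2.64
df = n − 1 = 32
p-value = P(T ≥ 2.64) ≈ 0.0064
Since p ≈ 0.0064 < α = 0.05, reject H0; the data support H1.

t = 2.64, df = 32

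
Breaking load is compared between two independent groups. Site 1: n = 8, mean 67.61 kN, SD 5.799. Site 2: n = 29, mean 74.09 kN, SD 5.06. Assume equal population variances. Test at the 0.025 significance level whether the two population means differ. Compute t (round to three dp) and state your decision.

t = -3.111; reject H0

Let group 1 = site 1, group 2 = site 2. H0: μ_1 = μ_2; H1: μ_1 ≠ μ_2 (two-sample pooled-variance t-test, two-sided).
s_p² = [(8−1)·5.799² + (29−1)·5.06²]/(8+29−2) = 27.2086
t = (67.61 − 74.09)/√[27.2086·(1/8 + 1/29)] = -3.111
df = n₁ + n₂ − 2 = 35
Two-sided p-value ≈ 0.004
Since p ≈ 0.004 < α = 0.025, reject H0; the evidence is statistically significant.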